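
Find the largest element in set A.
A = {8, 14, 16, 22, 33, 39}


Set A = {8, 14, 16, 22, 33, 39}
Elements in ascending order: 8, 14, 16, 22, 33, 39
The largest element is 39.

39


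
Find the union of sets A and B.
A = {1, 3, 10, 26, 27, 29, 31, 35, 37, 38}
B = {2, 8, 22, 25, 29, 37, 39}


Set A = {1, 3, 10, 26, 27, 29, 31, 35, 37, 38}
Set B = {2, 8, 22, 25, 29, 37, 39}
A ∪ B includes all elements in either set.
Elements from A: {1, 3, 10, 26, 27, 29, 31, 35, 37, 38}
Elements from B not already included: {2, 8, 22, 25, 39}
A ∪ B = {1, 2, 3, 8, 10, 22, 25, 26, 27, 29, 31, 35, 37, 38, 39}

{1, 2, 3, 8, 10, 22, 25, 26, 27, 29, 31, 35, 37, 38, 39}


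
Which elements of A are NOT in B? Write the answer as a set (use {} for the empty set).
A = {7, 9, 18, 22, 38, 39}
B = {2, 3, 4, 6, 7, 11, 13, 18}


Set A = {7, 9, 18, 22, 38, 39}
Set B = {2, 3, 4, 6, 7, 11, 13, 18}
Check each element of A against B:
7 ∈ B, 9 ∉ B (include), 18 ∈ B, 22 ∉ B (include), 38 ∉ B (include), 39 ∉ B (include)
Elements of A not in B: {9, 22, 38, 39}

{9, 22, 38, 39}


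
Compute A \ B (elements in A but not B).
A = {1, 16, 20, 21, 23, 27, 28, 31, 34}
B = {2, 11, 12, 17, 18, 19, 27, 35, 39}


Set A = {1, 16, 20, 21, 23, 27, 28, 31, 34}
Set B = {2, 11, 12, 17, 18, 19, 27, 35, 39}
A \ B includes elements in A that are not in B.
Check each element of A:
1 (not in B, keep), 16 (not in B, keep), 20 (not in B, keep), 21 (not in B, keep), 23 (not in B, keep), 27 (in B, remove), 28 (not in B, keep), 31 (not in B, keep), 34 (not in B, keep)
A \ B = {1, 16, 20, 21, 23, 28, 31, 34}

{1, 16, 20, 21, 23, 28, 31, 34}


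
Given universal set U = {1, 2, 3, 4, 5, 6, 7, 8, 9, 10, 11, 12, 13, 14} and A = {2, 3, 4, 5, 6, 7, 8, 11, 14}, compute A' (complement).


Universal set U = {1, 2, 3, 4, 5, 6, 7, 8, 9, 10, 11, 12, 13, 14}
Set A = {2, 3, 4, 5, 6, 7, 8, 11, 14}
A' = U \ A = elements in U but not in A
Checking each element of U:
1 (not in A, include), 2 (in A, exclude), 3 (in A, exclude), 4 (in A, exclude), 5 (in A, exclude), 6 (in A, exclude), 7 (in A, exclude), 8 (in A, exclude), 9 (not in A, include), 10 (not in A, include), 11 (in A, exclude), 12 (not in A, include), 13 (not in A, include), 14 (in A, exclude)
A' = {1, 9, 10, 12, 13}

{1, 9, 10, 12, 13}


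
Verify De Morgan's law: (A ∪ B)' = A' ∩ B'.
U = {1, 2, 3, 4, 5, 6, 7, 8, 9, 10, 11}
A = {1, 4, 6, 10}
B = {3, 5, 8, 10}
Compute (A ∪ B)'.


U = {1, 2, 3, 4, 5, 6, 7, 8, 9, 10, 11}
A = {1, 4, 6, 10}, B = {3, 5, 8, 10}
A ∪ B = {1, 3, 4, 5, 6, 8, 10}
(A ∪ B)' = U \ (A ∪ B) = {2, 7, 9, 11}
Verification via A' ∩ B': A' = {2, 3, 5, 7, 8, 9, 11}, B' = {1, 2, 4, 6, 7, 9, 11}
A' ∩ B' = {2, 7, 9, 11} ✓

{2, 7, 9, 11}


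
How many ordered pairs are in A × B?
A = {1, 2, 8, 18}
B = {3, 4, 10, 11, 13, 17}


Set A = {1, 2, 8, 18} has 4 elements.
Set B = {3, 4, 10, 11, 13, 17} has 6 elements.
|A × B| = |A| × |B| = 4 × 6 = 24

24


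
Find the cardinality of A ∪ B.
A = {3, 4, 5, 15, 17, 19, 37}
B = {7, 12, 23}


Set A = {3, 4, 5, 15, 17, 19, 37}, |A| = 7
Set B = {7, 12, 23}, |B| = 3
A ∩ B = {}, |A ∩ B| = 0
|A ∪ B| = |A| + |B| - |A ∩ B| = 7 + 3 - 0 = 10

10


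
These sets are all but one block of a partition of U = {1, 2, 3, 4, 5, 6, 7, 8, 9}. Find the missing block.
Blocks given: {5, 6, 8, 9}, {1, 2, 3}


U = {1, 2, 3, 4, 5, 6, 7, 8, 9}
Shown blocks: {5, 6, 8, 9}, {1, 2, 3}
A partition's blocks are pairwise disjoint and cover U, so the missing block = U \ (union of shown blocks).
Union of shown blocks: {1, 2, 3, 5, 6, 8, 9}
Missing block = U \ (union) = {4, 7}

{4, 7}


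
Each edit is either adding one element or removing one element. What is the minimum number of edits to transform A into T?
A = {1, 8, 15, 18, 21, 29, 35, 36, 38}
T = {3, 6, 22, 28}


Set A = {1, 8, 15, 18, 21, 29, 35, 36, 38}
Set T = {3, 6, 22, 28}
Elements to remove from A (in A, not in T): {1, 8, 15, 18, 21, 29, 35, 36, 38} → 9 removals
Elements to add to A (in T, not in A): {3, 6, 22, 28} → 4 additions
Total edits = 9 + 4 = 13

13


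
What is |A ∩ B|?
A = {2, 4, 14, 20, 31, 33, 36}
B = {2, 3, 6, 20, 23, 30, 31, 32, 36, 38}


Set A = {2, 4, 14, 20, 31, 33, 36}
Set B = {2, 3, 6, 20, 23, 30, 31, 32, 36, 38}
A ∩ B = {2, 20, 31, 36}
|A ∩ B| = 4

4


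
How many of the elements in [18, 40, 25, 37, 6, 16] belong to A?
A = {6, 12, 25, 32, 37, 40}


Set A = {6, 12, 25, 32, 37, 40}
Candidates: [18, 40, 25, 37, 6, 16]
Check each candidate:
18 ∉ A, 40 ∈ A, 25 ∈ A, 37 ∈ A, 6 ∈ A, 16 ∉ A
Count of candidates in A: 4

4


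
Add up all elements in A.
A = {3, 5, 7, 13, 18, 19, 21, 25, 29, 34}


Set A = {3, 5, 7, 13, 18, 19, 21, 25, 29, 34}
Sum = 3 + 5 + 7 + 13 + 18 + 19 + 21 + 25 + 29 + 34 = 174

174


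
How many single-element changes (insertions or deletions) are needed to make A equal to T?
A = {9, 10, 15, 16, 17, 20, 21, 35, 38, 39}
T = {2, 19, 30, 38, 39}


Set A = {9, 10, 15, 16, 17, 20, 21, 35, 38, 39}
Set T = {2, 19, 30, 38, 39}
Elements to remove from A (in A, not in T): {9, 10, 15, 16, 17, 20, 21, 35} → 8 removals
Elements to add to A (in T, not in A): {2, 19, 30} → 3 additions
Total edits = 8 + 3 = 11

11


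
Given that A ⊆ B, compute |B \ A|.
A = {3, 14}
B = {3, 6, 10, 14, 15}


Set A = {3, 14}, |A| = 2
Set B = {3, 6, 10, 14, 15}, |B| = 5
Since A ⊆ B: B \ A = {6, 10, 15}
|B| - |A| = 5 - 2 = 3

3


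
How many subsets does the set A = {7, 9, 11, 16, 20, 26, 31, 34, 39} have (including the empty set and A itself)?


Set A = {7, 9, 11, 16, 20, 26, 31, 34, 39}
|A| = 9
The power set P(A) contains all subsets of A.
|P(A)| = 2^|A| = 2^9 = 512

512


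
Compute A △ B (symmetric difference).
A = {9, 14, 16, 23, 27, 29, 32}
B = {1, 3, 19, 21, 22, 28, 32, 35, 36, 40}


Set A = {9, 14, 16, 23, 27, 29, 32}
Set B = {1, 3, 19, 21, 22, 28, 32, 35, 36, 40}
A △ B = (A \ B) ∪ (B \ A)
Elements in A but not B: {9, 14, 16, 23, 27, 29}
Elements in B but not A: {1, 3, 19, 21, 22, 28, 35, 36, 40}
A △ B = {1, 3, 9, 14, 16, 19, 21, 22, 23, 27, 28, 29, 35, 36, 40}

{1, 3, 9, 14, 16, 19, 21, 22, 23, 27, 28, 29, 35, 36, 40}


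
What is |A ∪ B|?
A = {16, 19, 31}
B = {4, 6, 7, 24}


Set A = {16, 19, 31}, |A| = 3
Set B = {4, 6, 7, 24}, |B| = 4
A ∩ B = {}, |A ∩ B| = 0
|A ∪ B| = |A| + |B| - |A ∩ B| = 3 + 4 - 0 = 7

7


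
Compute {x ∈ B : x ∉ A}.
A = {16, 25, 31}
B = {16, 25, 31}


Set A = {16, 25, 31}
Set B = {16, 25, 31}
Check each element of B against A:
16 ∈ A, 25 ∈ A, 31 ∈ A
Elements of B not in A: {}

{}


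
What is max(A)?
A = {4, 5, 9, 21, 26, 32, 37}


Set A = {4, 5, 9, 21, 26, 32, 37}
Elements in ascending order: 4, 5, 9, 21, 26, 32, 37
The largest element is 37.

37


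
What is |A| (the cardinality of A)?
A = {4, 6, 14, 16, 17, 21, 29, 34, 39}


Set A = {4, 6, 14, 16, 17, 21, 29, 34, 39}
Listing elements: 4, 6, 14, 16, 17, 21, 29, 34, 39
Counting: 9 elements
|A| = 9

9


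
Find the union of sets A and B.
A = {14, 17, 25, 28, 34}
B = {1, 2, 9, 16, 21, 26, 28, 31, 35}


Set A = {14, 17, 25, 28, 34}
Set B = {1, 2, 9, 16, 21, 26, 28, 31, 35}
A ∪ B includes all elements in either set.
Elements from A: {14, 17, 25, 28, 34}
Elements from B not already included: {1, 2, 9, 16, 21, 26, 31, 35}
A ∪ B = {1, 2, 9, 14, 16, 17, 21, 25, 26, 28, 31, 34, 35}

{1, 2, 9, 14, 16, 17, 21, 25, 26, 28, 31, 34, 35}


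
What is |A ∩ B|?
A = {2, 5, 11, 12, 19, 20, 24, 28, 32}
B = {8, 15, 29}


Set A = {2, 5, 11, 12, 19, 20, 24, 28, 32}
Set B = {8, 15, 29}
A ∩ B = {}
|A ∩ B| = 0

0


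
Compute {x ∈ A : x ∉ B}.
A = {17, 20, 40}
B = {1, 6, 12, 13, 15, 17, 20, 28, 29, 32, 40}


Set A = {17, 20, 40}
Set B = {1, 6, 12, 13, 15, 17, 20, 28, 29, 32, 40}
Check each element of A against B:
17 ∈ B, 20 ∈ B, 40 ∈ B
Elements of A not in B: {}

{}


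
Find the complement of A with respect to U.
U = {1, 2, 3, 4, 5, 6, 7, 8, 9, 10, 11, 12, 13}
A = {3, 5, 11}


Universal set U = {1, 2, 3, 4, 5, 6, 7, 8, 9, 10, 11, 12, 13}
Set A = {3, 5, 11}
A' = U \ A = elements in U but not in A
Checking each element of U:
1 (not in A, include), 2 (not in A, include), 3 (in A, exclude), 4 (not in A, include), 5 (in A, exclude), 6 (not in A, include), 7 (not in A, include), 8 (not in A, include), 9 (not in A, include), 10 (not in A, include), 11 (in A, exclude), 12 (not in A, include), 13 (not in A, include)
A' = {1, 2, 4, 6, 7, 8, 9, 10, 12, 13}

{1, 2, 4, 6, 7, 8, 9, 10, 12, 13}


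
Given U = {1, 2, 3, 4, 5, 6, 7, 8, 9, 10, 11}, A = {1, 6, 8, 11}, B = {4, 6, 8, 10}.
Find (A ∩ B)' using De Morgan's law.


U = {1, 2, 3, 4, 5, 6, 7, 8, 9, 10, 11}
A = {1, 6, 8, 11}, B = {4, 6, 8, 10}
A ∩ B = {6, 8}
(A ∩ B)' = U \ (A ∩ B) = {1, 2, 3, 4, 5, 7, 9, 10, 11}
Verification via A' ∪ B': A' = {2, 3, 4, 5, 7, 9, 10}, B' = {1, 2, 3, 5, 7, 9, 11}
A' ∪ B' = {1, 2, 3, 4, 5, 7, 9, 10, 11} ✓

{1, 2, 3, 4, 5, 7, 9, 10, 11}


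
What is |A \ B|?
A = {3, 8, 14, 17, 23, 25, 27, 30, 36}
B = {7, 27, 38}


Set A = {3, 8, 14, 17, 23, 25, 27, 30, 36}
Set B = {7, 27, 38}
A \ B = {3, 8, 14, 17, 23, 25, 30, 36}
|A \ B| = 8

8


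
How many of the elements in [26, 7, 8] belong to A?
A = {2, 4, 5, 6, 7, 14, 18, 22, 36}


Set A = {2, 4, 5, 6, 7, 14, 18, 22, 36}
Candidates: [26, 7, 8]
Check each candidate:
26 ∉ A, 7 ∈ A, 8 ∉ A
Count of candidates in A: 1

1


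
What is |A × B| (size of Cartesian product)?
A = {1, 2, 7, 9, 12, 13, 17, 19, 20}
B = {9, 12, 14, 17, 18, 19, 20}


Set A = {1, 2, 7, 9, 12, 13, 17, 19, 20} has 9 elements.
Set B = {9, 12, 14, 17, 18, 19, 20} has 7 elements.
|A × B| = |A| × |B| = 9 × 7 = 63

63


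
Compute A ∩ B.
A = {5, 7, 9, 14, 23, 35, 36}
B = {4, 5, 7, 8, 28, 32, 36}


Set A = {5, 7, 9, 14, 23, 35, 36}
Set B = {4, 5, 7, 8, 28, 32, 36}
A ∩ B includes only elements in both sets.
Check each element of A against B:
5 ✓, 7 ✓, 9 ✗, 14 ✗, 23 ✗, 35 ✗, 36 ✓
A ∩ B = {5, 7, 36}

{5, 7, 36}


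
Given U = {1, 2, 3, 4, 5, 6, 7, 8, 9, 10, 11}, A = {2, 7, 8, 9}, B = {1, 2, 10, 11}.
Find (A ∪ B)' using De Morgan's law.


U = {1, 2, 3, 4, 5, 6, 7, 8, 9, 10, 11}
A = {2, 7, 8, 9}, B = {1, 2, 10, 11}
A ∪ B = {1, 2, 7, 8, 9, 10, 11}
(A ∪ B)' = U \ (A ∪ B) = {3, 4, 5, 6}
Verification via A' ∩ B': A' = {1, 3, 4, 5, 6, 10, 11}, B' = {3, 4, 5, 6, 7, 8, 9}
A' ∩ B' = {3, 4, 5, 6} ✓

{3, 4, 5, 6}


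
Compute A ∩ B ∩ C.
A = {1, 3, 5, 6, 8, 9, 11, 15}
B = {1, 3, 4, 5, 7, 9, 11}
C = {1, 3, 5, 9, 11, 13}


Set A = {1, 3, 5, 6, 8, 9, 11, 15}
Set B = {1, 3, 4, 5, 7, 9, 11}
Set C = {1, 3, 5, 9, 11, 13}
First, A ∩ B = {1, 3, 5, 9, 11}
Then, (A ∩ B) ∩ C = {1, 3, 5, 9, 11}

{1, 3, 5, 9, 11}


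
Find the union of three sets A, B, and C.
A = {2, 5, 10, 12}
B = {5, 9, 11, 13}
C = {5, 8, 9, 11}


Set A = {2, 5, 10, 12}
Set B = {5, 9, 11, 13}
Set C = {5, 8, 9, 11}
First, A ∪ B = {2, 5, 9, 10, 11, 12, 13}
Then, (A ∪ B) ∪ C = {2, 5, 8, 9, 10, 11, 12, 13}

{2, 5, 8, 9, 10, 11, 12, 13}


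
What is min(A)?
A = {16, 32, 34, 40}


Set A = {16, 32, 34, 40}
Elements in ascending order: 16, 32, 34, 40
The smallest element is 16.

16


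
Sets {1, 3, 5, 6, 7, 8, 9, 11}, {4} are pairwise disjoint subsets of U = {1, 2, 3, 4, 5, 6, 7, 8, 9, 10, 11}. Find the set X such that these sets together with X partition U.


U = {1, 2, 3, 4, 5, 6, 7, 8, 9, 10, 11}
Shown blocks: {1, 3, 5, 6, 7, 8, 9, 11}, {4}
A partition's blocks are pairwise disjoint and cover U, so the missing block = U \ (union of shown blocks).
Union of shown blocks: {1, 3, 4, 5, 6, 7, 8, 9, 11}
Missing block = U \ (union) = {2, 10}

{2, 10}


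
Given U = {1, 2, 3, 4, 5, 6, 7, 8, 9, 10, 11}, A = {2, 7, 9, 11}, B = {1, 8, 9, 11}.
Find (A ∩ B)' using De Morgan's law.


U = {1, 2, 3, 4, 5, 6, 7, 8, 9, 10, 11}
A = {2, 7, 9, 11}, B = {1, 8, 9, 11}
A ∩ B = {9, 11}
(A ∩ B)' = U \ (A ∩ B) = {1, 2, 3, 4, 5, 6, 7, 8, 10}
Verification via A' ∪ B': A' = {1, 3, 4, 5, 6, 8, 10}, B' = {2, 3, 4, 5, 6, 7, 10}
A' ∪ B' = {1, 2, 3, 4, 5, 6, 7, 8, 10} ✓

{1, 2, 3, 4, 5, 6, 7, 8, 10}


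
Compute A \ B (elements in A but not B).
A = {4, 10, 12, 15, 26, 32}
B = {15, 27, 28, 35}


Set A = {4, 10, 12, 15, 26, 32}
Set B = {15, 27, 28, 35}
A \ B includes elements in A that are not in B.
Check each element of A:
4 (not in B, keep), 10 (not in B, keep), 12 (not in B, keep), 15 (in B, remove), 26 (not in B, keep), 32 (not in B, keep)
A \ B = {4, 10, 12, 26, 32}

{4, 10, 12, 26, 32}


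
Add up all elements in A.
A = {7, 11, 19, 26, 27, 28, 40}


Set A = {7, 11, 19, 26, 27, 28, 40}
Sum = 7 + 11 + 19 + 26 + 27 + 28 + 40 = 158

158


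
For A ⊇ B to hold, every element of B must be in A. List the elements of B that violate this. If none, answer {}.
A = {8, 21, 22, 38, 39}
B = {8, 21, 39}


Set A = {8, 21, 22, 38, 39}
Set B = {8, 21, 39}
Check each element of B against A:
8 ∈ A, 21 ∈ A, 39 ∈ A
Elements of B not in A: {}

{}


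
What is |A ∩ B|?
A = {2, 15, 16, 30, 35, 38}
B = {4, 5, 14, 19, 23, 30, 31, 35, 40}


Set A = {2, 15, 16, 30, 35, 38}
Set B = {4, 5, 14, 19, 23, 30, 31, 35, 40}
A ∩ B = {30, 35}
|A ∩ B| = 2

2


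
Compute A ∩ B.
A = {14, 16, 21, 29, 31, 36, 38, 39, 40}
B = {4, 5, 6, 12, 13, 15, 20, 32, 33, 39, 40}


Set A = {14, 16, 21, 29, 31, 36, 38, 39, 40}
Set B = {4, 5, 6, 12, 13, 15, 20, 32, 33, 39, 40}
A ∩ B includes only elements in both sets.
Check each element of A against B:
14 ✗, 16 ✗, 21 ✗, 29 ✗, 31 ✗, 36 ✗, 38 ✗, 39 ✓, 40 ✓
A ∩ B = {39, 40}

{39, 40}


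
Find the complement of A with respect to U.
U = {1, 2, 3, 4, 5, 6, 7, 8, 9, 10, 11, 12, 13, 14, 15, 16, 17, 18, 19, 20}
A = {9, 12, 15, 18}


Universal set U = {1, 2, 3, 4, 5, 6, 7, 8, 9, 10, 11, 12, 13, 14, 15, 16, 17, 18, 19, 20}
Set A = {9, 12, 15, 18}
A' = U \ A = elements in U but not in A
Checking each element of U:
1 (not in A, include), 2 (not in A, include), 3 (not in A, include), 4 (not in A, include), 5 (not in A, include), 6 (not in A, include), 7 (not in A, include), 8 (not in A, include), 9 (in A, exclude), 10 (not in A, include), 11 (not in A, include), 12 (in A, exclude), 13 (not in A, include), 14 (not in A, include), 15 (in A, exclude), 16 (not in A, include), 17 (not in A, include), 18 (in A, exclude), 19 (not in A, include), 20 (not in A, include)
A' = {1, 2, 3, 4, 5, 6, 7, 8, 10, 11, 13, 14, 16, 17, 19, 20}

{1, 2, 3, 4, 5, 6, 7, 8, 10, 11, 13, 14, 16, 17, 19, 20}


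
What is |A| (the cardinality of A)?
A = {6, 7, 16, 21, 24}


Set A = {6, 7, 16, 21, 24}
Listing elements: 6, 7, 16, 21, 24
Counting: 5 elements
|A| = 5

5


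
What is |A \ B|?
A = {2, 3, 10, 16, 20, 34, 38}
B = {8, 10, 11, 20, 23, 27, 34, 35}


Set A = {2, 3, 10, 16, 20, 34, 38}
Set B = {8, 10, 11, 20, 23, 27, 34, 35}
A \ B = {2, 3, 16, 38}
|A \ B| = 4

4


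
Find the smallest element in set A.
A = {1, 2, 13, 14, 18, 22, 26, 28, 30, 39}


Set A = {1, 2, 13, 14, 18, 22, 26, 28, 30, 39}
Elements in ascending order: 1, 2, 13, 14, 18, 22, 26, 28, 30, 39
The smallest element is 1.

1


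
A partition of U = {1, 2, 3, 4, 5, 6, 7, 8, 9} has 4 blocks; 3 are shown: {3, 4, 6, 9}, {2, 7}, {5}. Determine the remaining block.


U = {1, 2, 3, 4, 5, 6, 7, 8, 9}
Shown blocks: {3, 4, 6, 9}, {2, 7}, {5}
A partition's blocks are pairwise disjoint and cover U, so the missing block = U \ (union of shown blocks).
Union of shown blocks: {2, 3, 4, 5, 6, 7, 9}
Missing block = U \ (union) = {1, 8}

{1, 8}


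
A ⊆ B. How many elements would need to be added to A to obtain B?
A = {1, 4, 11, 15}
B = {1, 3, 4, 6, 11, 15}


Set A = {1, 4, 11, 15}, |A| = 4
Set B = {1, 3, 4, 6, 11, 15}, |B| = 6
Since A ⊆ B: B \ A = {3, 6}
|B| - |A| = 6 - 4 = 2

2


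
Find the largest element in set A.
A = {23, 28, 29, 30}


Set A = {23, 28, 29, 30}
Elements in ascending order: 23, 28, 29, 30
The largest element is 30.

30


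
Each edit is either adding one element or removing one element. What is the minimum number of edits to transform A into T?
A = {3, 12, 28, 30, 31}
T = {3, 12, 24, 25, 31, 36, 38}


Set A = {3, 12, 28, 30, 31}
Set T = {3, 12, 24, 25, 31, 36, 38}
Elements to remove from A (in A, not in T): {28, 30} → 2 removals
Elements to add to A (in T, not in A): {24, 25, 36, 38} → 4 additions
Total edits = 2 + 4 = 6

6


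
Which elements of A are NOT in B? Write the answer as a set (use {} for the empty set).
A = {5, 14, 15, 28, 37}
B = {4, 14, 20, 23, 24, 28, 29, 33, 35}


Set A = {5, 14, 15, 28, 37}
Set B = {4, 14, 20, 23, 24, 28, 29, 33, 35}
Check each element of A against B:
5 ∉ B (include), 14 ∈ B, 15 ∉ B (include), 28 ∈ B, 37 ∉ B (include)
Elements of A not in B: {5, 15, 37}

{5, 15, 37}


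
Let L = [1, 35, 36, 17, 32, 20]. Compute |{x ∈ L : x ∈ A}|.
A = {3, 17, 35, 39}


Set A = {3, 17, 35, 39}
Candidates: [1, 35, 36, 17, 32, 20]
Check each candidate:
1 ∉ A, 35 ∈ A, 36 ∉ A, 17 ∈ A, 32 ∉ A, 20 ∉ A
Count of candidates in A: 2

2


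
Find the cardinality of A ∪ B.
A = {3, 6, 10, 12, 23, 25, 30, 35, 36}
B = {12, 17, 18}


Set A = {3, 6, 10, 12, 23, 25, 30, 35, 36}, |A| = 9
Set B = {12, 17, 18}, |B| = 3
A ∩ B = {12}, |A ∩ B| = 1
|A ∪ B| = |A| + |B| - |A ∩ B| = 9 + 3 - 1 = 11

11


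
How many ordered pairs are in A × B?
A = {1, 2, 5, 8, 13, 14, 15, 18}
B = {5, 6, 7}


Set A = {1, 2, 5, 8, 13, 14, 15, 18} has 8 elements.
Set B = {5, 6, 7} has 3 elements.
|A × B| = |A| × |B| = 8 × 3 = 24

24


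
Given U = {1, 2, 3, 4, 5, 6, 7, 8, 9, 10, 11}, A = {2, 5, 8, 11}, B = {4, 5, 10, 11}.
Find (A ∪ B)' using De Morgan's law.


U = {1, 2, 3, 4, 5, 6, 7, 8, 9, 10, 11}
A = {2, 5, 8, 11}, B = {4, 5, 10, 11}
A ∪ B = {2, 4, 5, 8, 10, 11}
(A ∪ B)' = U \ (A ∪ B) = {1, 3, 6, 7, 9}
Verification via A' ∩ B': A' = {1, 3, 4, 6, 7, 9, 10}, B' = {1, 2, 3, 6, 7, 8, 9}
A' ∩ B' = {1, 3, 6, 7, 9} ✓

{1, 3, 6, 7, 9}


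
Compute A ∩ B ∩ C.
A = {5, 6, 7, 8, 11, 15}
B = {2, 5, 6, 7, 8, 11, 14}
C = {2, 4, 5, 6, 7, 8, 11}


Set A = {5, 6, 7, 8, 11, 15}
Set B = {2, 5, 6, 7, 8, 11, 14}
Set C = {2, 4, 5, 6, 7, 8, 11}
First, A ∩ B = {5, 6, 7, 8, 11}
Then, (A ∩ B) ∩ C = {5, 6, 7, 8, 11}

{5, 6, 7, 8, 11}


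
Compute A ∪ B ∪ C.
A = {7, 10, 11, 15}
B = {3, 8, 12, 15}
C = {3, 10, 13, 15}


Set A = {7, 10, 11, 15}
Set B = {3, 8, 12, 15}
Set C = {3, 10, 13, 15}
First, A ∪ B = {3, 7, 8, 10, 11, 12, 15}
Then, (A ∪ B) ∪ C = {3, 7, 8, 10, 11, 12, 13, 15}

{3, 7, 8, 10, 11, 12, 13, 15}


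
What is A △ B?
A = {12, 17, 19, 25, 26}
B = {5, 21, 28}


Set A = {12, 17, 19, 25, 26}
Set B = {5, 21, 28}
A △ B = (A \ B) ∪ (B \ A)
Elements in A but not B: {12, 17, 19, 25, 26}
Elements in B but not A: {5, 21, 28}
A △ B = {5, 12, 17, 19, 21, 25, 26, 28}

{5, 12, 17, 19, 21, 25, 26, 28}


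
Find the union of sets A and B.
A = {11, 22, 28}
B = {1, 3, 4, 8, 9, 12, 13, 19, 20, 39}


Set A = {11, 22, 28}
Set B = {1, 3, 4, 8, 9, 12, 13, 19, 20, 39}
A ∪ B includes all elements in either set.
Elements from A: {11, 22, 28}
Elements from B not already included: {1, 3, 4, 8, 9, 12, 13, 19, 20, 39}
A ∪ B = {1, 3, 4, 8, 9, 11, 12, 13, 19, 20, 22, 28, 39}

{1, 3, 4, 8, 9, 11, 12, 13, 19, 20, 22, 28, 39}


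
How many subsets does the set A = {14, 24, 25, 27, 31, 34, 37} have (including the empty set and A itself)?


Set A = {14, 24, 25, 27, 31, 34, 37}
|A| = 7
The power set P(A) contains all subsets of A.
|P(A)| = 2^|A| = 2^7 = 128

128


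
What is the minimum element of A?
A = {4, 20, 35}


Set A = {4, 20, 35}
Elements in ascending order: 4, 20, 35
The smallest element is 4.

4


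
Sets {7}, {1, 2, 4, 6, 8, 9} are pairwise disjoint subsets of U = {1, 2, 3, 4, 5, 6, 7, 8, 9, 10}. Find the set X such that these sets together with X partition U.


U = {1, 2, 3, 4, 5, 6, 7, 8, 9, 10}
Shown blocks: {7}, {1, 2, 4, 6, 8, 9}
A partition's blocks are pairwise disjoint and cover U, so the missing block = U \ (union of shown blocks).
Union of shown blocks: {1, 2, 4, 6, 7, 8, 9}
Missing block = U \ (union) = {3, 5, 10}

{3, 5, 10}


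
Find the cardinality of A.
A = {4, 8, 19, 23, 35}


Set A = {4, 8, 19, 23, 35}
Listing elements: 4, 8, 19, 23, 35
Counting: 5 elements
|A| = 5

5


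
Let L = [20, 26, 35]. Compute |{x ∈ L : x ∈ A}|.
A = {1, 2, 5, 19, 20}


Set A = {1, 2, 5, 19, 20}
Candidates: [20, 26, 35]
Check each candidate:
20 ∈ A, 26 ∉ A, 35 ∉ A
Count of candidates in A: 1

1


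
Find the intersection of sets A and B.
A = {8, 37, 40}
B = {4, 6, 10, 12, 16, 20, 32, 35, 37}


Set A = {8, 37, 40}
Set B = {4, 6, 10, 12, 16, 20, 32, 35, 37}
A ∩ B includes only elements in both sets.
Check each element of A against B:
8 ✗, 37 ✓, 40 ✗
A ∩ B = {37}

{37}


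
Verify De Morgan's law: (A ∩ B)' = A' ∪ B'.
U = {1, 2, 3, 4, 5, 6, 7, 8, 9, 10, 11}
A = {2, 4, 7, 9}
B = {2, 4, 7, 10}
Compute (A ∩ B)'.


U = {1, 2, 3, 4, 5, 6, 7, 8, 9, 10, 11}
A = {2, 4, 7, 9}, B = {2, 4, 7, 10}
A ∩ B = {2, 4, 7}
(A ∩ B)' = U \ (A ∩ B) = {1, 3, 5, 6, 8, 9, 10, 11}
Verification via A' ∪ B': A' = {1, 3, 5, 6, 8, 10, 11}, B' = {1, 3, 5, 6, 8, 9, 11}
A' ∪ B' = {1, 3, 5, 6, 8, 9, 10, 11} ✓

{1, 3, 5, 6, 8, 9, 10, 11}


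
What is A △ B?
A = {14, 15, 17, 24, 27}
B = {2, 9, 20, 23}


Set A = {14, 15, 17, 24, 27}
Set B = {2, 9, 20, 23}
A △ B = (A \ B) ∪ (B \ A)
Elements in A but not B: {14, 15, 17, 24, 27}
Elements in B but not A: {2, 9, 20, 23}
A △ B = {2, 9, 14, 15, 17, 20, 23, 24, 27}

{2, 9, 14, 15, 17, 20, 23, 24, 27}


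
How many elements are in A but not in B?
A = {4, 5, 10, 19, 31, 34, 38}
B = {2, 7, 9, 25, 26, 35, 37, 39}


Set A = {4, 5, 10, 19, 31, 34, 38}
Set B = {2, 7, 9, 25, 26, 35, 37, 39}
A \ B = {4, 5, 10, 19, 31, 34, 38}
|A \ B| = 7

7


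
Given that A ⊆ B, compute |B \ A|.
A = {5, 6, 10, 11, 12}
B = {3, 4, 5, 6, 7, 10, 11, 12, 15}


Set A = {5, 6, 10, 11, 12}, |A| = 5
Set B = {3, 4, 5, 6, 7, 10, 11, 12, 15}, |B| = 9
Since A ⊆ B: B \ A = {3, 4, 7, 15}
|B| - |A| = 9 - 5 = 4

4


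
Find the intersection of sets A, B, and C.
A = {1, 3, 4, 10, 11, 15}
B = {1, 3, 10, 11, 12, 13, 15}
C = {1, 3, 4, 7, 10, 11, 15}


Set A = {1, 3, 4, 10, 11, 15}
Set B = {1, 3, 10, 11, 12, 13, 15}
Set C = {1, 3, 4, 7, 10, 11, 15}
First, A ∩ B = {1, 3, 10, 11, 15}
Then, (A ∩ B) ∩ C = {1, 3, 10, 11, 15}

{1, 3, 10, 11, 15}


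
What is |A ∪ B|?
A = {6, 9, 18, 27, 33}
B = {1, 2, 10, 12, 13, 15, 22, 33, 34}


Set A = {6, 9, 18, 27, 33}, |A| = 5
Set B = {1, 2, 10, 12, 13, 15, 22, 33, 34}, |B| = 9
A ∩ B = {33}, |A ∩ B| = 1
|A ∪ B| = |A| + |B| - |A ∩ B| = 5 + 9 - 1 = 13

13


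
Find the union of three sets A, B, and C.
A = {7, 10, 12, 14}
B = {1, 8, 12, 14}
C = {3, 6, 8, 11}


Set A = {7, 10, 12, 14}
Set B = {1, 8, 12, 14}
Set C = {3, 6, 8, 11}
First, A ∪ B = {1, 7, 8, 10, 12, 14}
Then, (A ∪ B) ∪ C = {1, 3, 6, 7, 8, 10, 11, 12, 14}

{1, 3, 6, 7, 8, 10, 11, 12, 14}


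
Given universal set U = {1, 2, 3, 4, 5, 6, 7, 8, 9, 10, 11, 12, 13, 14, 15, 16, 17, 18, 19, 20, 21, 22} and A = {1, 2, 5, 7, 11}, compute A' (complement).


Universal set U = {1, 2, 3, 4, 5, 6, 7, 8, 9, 10, 11, 12, 13, 14, 15, 16, 17, 18, 19, 20, 21, 22}
Set A = {1, 2, 5, 7, 11}
A' = U \ A = elements in U but not in A
Checking each element of U:
1 (in A, exclude), 2 (in A, exclude), 3 (not in A, include), 4 (not in A, include), 5 (in A, exclude), 6 (not in A, include), 7 (in A, exclude), 8 (not in A, include), 9 (not in A, include), 10 (not in A, include), 11 (in A, exclude), 12 (not in A, include), 13 (not in A, include), 14 (not in A, include), 15 (not in A, include), 16 (not in A, include), 17 (not in A, include), 18 (not in A, include), 19 (not in A, include), 20 (not in A, include), 21 (not in A, include), 22 (not in A, include)
A' = {3, 4, 6, 8, 9, 10, 12, 13, 14, 15, 16, 17, 18, 19, 20, 21, 22}

{3, 4, 6, 8, 9, 10, 12, 13, 14, 15, 16, 17, 18, 19, 20, 21, 22}


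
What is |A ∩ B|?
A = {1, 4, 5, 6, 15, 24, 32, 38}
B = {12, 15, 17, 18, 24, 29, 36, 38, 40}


Set A = {1, 4, 5, 6, 15, 24, 32, 38}
Set B = {12, 15, 17, 18, 24, 29, 36, 38, 40}
A ∩ B = {15, 24, 38}
|A ∩ B| = 3

3


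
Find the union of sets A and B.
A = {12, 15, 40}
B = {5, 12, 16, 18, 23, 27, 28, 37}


Set A = {12, 15, 40}
Set B = {5, 12, 16, 18, 23, 27, 28, 37}
A ∪ B includes all elements in either set.
Elements from A: {12, 15, 40}
Elements from B not already included: {5, 16, 18, 23, 27, 28, 37}
A ∪ B = {5, 12, 15, 16, 18, 23, 27, 28, 37, 40}

{5, 12, 15, 16, 18, 23, 27, 28, 37, 40}


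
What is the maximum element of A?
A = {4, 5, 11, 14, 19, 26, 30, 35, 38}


Set A = {4, 5, 11, 14, 19, 26, 30, 35, 38}
Elements in ascending order: 4, 5, 11, 14, 19, 26, 30, 35, 38
The largest element is 38.

38


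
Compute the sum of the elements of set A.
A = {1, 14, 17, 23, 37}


Set A = {1, 14, 17, 23, 37}
Sum = 1 + 14 + 17 + 23 + 37 = 92

92


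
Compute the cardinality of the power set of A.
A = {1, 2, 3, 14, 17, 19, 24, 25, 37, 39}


Set A = {1, 2, 3, 14, 17, 19, 24, 25, 37, 39}
|A| = 10
The power set P(A) contains all subsets of A.
|P(A)| = 2^|A| = 2^10 = 1024

1024


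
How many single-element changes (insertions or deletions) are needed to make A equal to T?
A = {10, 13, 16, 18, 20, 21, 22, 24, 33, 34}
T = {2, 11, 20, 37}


Set A = {10, 13, 16, 18, 20, 21, 22, 24, 33, 34}
Set T = {2, 11, 20, 37}
Elements to remove from A (in A, not in T): {10, 13, 16, 18, 21, 22, 24, 33, 34} → 9 removals
Elements to add to A (in T, not in A): {2, 11, 37} → 3 additions
Total edits = 9 + 3 = 12

12


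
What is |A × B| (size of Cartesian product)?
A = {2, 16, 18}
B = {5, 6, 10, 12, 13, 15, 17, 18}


Set A = {2, 16, 18} has 3 elements.
Set B = {5, 6, 10, 12, 13, 15, 17, 18} has 8 elements.
|A × B| = |A| × |B| = 3 × 8 = 24

24


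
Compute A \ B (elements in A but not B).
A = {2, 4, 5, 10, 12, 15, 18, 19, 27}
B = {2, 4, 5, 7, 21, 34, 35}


Set A = {2, 4, 5, 10, 12, 15, 18, 19, 27}
Set B = {2, 4, 5, 7, 21, 34, 35}
A \ B includes elements in A that are not in B.
Check each element of A:
2 (in B, remove), 4 (in B, remove), 5 (in B, remove), 10 (not in B, keep), 12 (not in B, keep), 15 (not in B, keep), 18 (not in B, keep), 19 (not in B, keep), 27 (not in B, keep)
A \ B = {10, 12, 15, 18, 19, 27}

{10, 12, 15, 18, 19, 27}


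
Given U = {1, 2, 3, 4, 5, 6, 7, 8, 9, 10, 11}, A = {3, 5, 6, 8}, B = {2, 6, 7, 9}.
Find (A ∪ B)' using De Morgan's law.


U = {1, 2, 3, 4, 5, 6, 7, 8, 9, 10, 11}
A = {3, 5, 6, 8}, B = {2, 6, 7, 9}
A ∪ B = {2, 3, 5, 6, 7, 8, 9}
(A ∪ B)' = U \ (A ∪ B) = {1, 4, 10, 11}
Verification via A' ∩ B': A' = {1, 2, 4, 7, 9, 10, 11}, B' = {1, 3, 4, 5, 8, 10, 11}
A' ∩ B' = {1, 4, 10, 11} ✓

{1, 4, 10, 11}


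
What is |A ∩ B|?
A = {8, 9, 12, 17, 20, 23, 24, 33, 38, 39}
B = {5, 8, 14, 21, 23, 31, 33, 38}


Set A = {8, 9, 12, 17, 20, 23, 24, 33, 38, 39}
Set B = {5, 8, 14, 21, 23, 31, 33, 38}
A ∩ B = {8, 23, 33, 38}
|A ∩ B| = 4

4


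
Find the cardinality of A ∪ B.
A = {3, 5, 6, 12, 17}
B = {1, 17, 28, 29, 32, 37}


Set A = {3, 5, 6, 12, 17}, |A| = 5
Set B = {1, 17, 28, 29, 32, 37}, |B| = 6
A ∩ B = {17}, |A ∩ B| = 1
|A ∪ B| = |A| + |B| - |A ∩ B| = 5 + 6 - 1 = 10

10


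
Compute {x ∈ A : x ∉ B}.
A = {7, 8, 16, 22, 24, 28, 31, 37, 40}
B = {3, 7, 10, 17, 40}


Set A = {7, 8, 16, 22, 24, 28, 31, 37, 40}
Set B = {3, 7, 10, 17, 40}
Check each element of A against B:
7 ∈ B, 8 ∉ B (include), 16 ∉ B (include), 22 ∉ B (include), 24 ∉ B (include), 28 ∉ B (include), 31 ∉ B (include), 37 ∉ B (include), 40 ∈ B
Elements of A not in B: {8, 16, 22, 24, 28, 31, 37}

{8, 16, 22, 24, 28, 31, 37}


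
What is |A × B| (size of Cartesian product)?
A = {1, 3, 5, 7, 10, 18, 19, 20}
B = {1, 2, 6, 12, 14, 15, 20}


Set A = {1, 3, 5, 7, 10, 18, 19, 20} has 8 elements.
Set B = {1, 2, 6, 12, 14, 15, 20} has 7 elements.
|A × B| = |A| × |B| = 8 × 7 = 56

56


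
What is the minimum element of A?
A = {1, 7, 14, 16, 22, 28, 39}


Set A = {1, 7, 14, 16, 22, 28, 39}
Elements in ascending order: 1, 7, 14, 16, 22, 28, 39
The smallest element is 1.

1


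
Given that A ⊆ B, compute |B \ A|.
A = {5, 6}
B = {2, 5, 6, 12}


Set A = {5, 6}, |A| = 2
Set B = {2, 5, 6, 12}, |B| = 4
Since A ⊆ B: B \ A = {2, 12}
|B| - |A| = 4 - 2 = 2

2


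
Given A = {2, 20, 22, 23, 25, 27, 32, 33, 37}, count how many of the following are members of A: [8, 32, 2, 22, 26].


Set A = {2, 20, 22, 23, 25, 27, 32, 33, 37}
Candidates: [8, 32, 2, 22, 26]
Check each candidate:
8 ∉ A, 32 ∈ A, 2 ∈ A, 22 ∈ A, 26 ∉ A
Count of candidates in A: 3

3


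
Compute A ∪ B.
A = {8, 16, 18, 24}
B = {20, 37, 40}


Set A = {8, 16, 18, 24}
Set B = {20, 37, 40}
A ∪ B includes all elements in either set.
Elements from A: {8, 16, 18, 24}
Elements from B not already included: {20, 37, 40}
A ∪ B = {8, 16, 18, 20, 24, 37, 40}

{8, 16, 18, 20, 24, 37, 40}


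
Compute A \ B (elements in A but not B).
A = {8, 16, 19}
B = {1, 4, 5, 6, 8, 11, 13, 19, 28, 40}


Set A = {8, 16, 19}
Set B = {1, 4, 5, 6, 8, 11, 13, 19, 28, 40}
A \ B includes elements in A that are not in B.
Check each element of A:
8 (in B, remove), 16 (not in B, keep), 19 (in B, remove)
A \ B = {16}

{16}


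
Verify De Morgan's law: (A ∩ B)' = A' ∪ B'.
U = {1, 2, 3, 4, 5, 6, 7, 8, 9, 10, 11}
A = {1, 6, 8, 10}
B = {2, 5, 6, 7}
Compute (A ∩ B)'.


U = {1, 2, 3, 4, 5, 6, 7, 8, 9, 10, 11}
A = {1, 6, 8, 10}, B = {2, 5, 6, 7}
A ∩ B = {6}
(A ∩ B)' = U \ (A ∩ B) = {1, 2, 3, 4, 5, 7, 8, 9, 10, 11}
Verification via A' ∪ B': A' = {2, 3, 4, 5, 7, 9, 11}, B' = {1, 3, 4, 8, 9, 10, 11}
A' ∪ B' = {1, 2, 3, 4, 5, 7, 8, 9, 10, 11} ✓

{1, 2, 3, 4, 5, 7, 8, 9, 10, 11}


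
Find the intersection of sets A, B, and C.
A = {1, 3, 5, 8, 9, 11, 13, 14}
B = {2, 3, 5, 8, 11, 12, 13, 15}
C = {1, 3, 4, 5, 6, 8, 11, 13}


Set A = {1, 3, 5, 8, 9, 11, 13, 14}
Set B = {2, 3, 5, 8, 11, 12, 13, 15}
Set C = {1, 3, 4, 5, 6, 8, 11, 13}
First, A ∩ B = {3, 5, 8, 11, 13}
Then, (A ∩ B) ∩ C = {3, 5, 8, 11, 13}

{3, 5, 8, 11, 13}


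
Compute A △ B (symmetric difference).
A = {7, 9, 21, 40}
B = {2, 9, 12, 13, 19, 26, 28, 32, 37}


Set A = {7, 9, 21, 40}
Set B = {2, 9, 12, 13, 19, 26, 28, 32, 37}
A △ B = (A \ B) ∪ (B \ A)
Elements in A but not B: {7, 21, 40}
Elements in B but not A: {2, 12, 13, 19, 26, 28, 32, 37}
A △ B = {2, 7, 12, 13, 19, 21, 26, 28, 32, 37, 40}

{2, 7, 12, 13, 19, 21, 26, 28, 32, 37, 40}


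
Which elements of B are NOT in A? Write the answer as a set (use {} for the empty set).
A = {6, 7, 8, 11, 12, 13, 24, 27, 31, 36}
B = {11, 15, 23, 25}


Set A = {6, 7, 8, 11, 12, 13, 24, 27, 31, 36}
Set B = {11, 15, 23, 25}
Check each element of B against A:
11 ∈ A, 15 ∉ A (include), 23 ∉ A (include), 25 ∉ A (include)
Elements of B not in A: {15, 23, 25}

{15, 23, 25}


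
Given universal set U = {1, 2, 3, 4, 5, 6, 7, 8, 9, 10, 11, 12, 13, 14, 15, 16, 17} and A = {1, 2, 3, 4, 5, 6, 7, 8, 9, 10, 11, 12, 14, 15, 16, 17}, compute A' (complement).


Universal set U = {1, 2, 3, 4, 5, 6, 7, 8, 9, 10, 11, 12, 13, 14, 15, 16, 17}
Set A = {1, 2, 3, 4, 5, 6, 7, 8, 9, 10, 11, 12, 14, 15, 16, 17}
A' = U \ A = elements in U but not in A
Checking each element of U:
1 (in A, exclude), 2 (in A, exclude), 3 (in A, exclude), 4 (in A, exclude), 5 (in A, exclude), 6 (in A, exclude), 7 (in A, exclude), 8 (in A, exclude), 9 (in A, exclude), 10 (in A, exclude), 11 (in A, exclude), 12 (in A, exclude), 13 (not in A, include), 14 (in A, exclude), 15 (in A, exclude), 16 (in A, exclude), 17 (in A, exclude)
A' = {13}

{13}


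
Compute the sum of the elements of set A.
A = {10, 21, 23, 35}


Set A = {10, 21, 23, 35}
Sum = 10 + 21 + 23 + 35 = 89

89


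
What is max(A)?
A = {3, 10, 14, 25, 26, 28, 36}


Set A = {3, 10, 14, 25, 26, 28, 36}
Elements in ascending order: 3, 10, 14, 25, 26, 28, 36
The largest element is 36.

36


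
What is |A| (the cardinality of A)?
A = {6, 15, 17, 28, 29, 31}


Set A = {6, 15, 17, 28, 29, 31}
Listing elements: 6, 15, 17, 28, 29, 31
Counting: 6 elements
|A| = 6

6


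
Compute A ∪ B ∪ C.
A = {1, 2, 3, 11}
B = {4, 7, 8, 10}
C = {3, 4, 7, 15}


Set A = {1, 2, 3, 11}
Set B = {4, 7, 8, 10}
Set C = {3, 4, 7, 15}
First, A ∪ B = {1, 2, 3, 4, 7, 8, 10, 11}
Then, (A ∪ B) ∪ C = {1, 2, 3, 4, 7, 8, 10, 11, 15}

{1, 2, 3, 4, 7, 8, 10, 11, 15}


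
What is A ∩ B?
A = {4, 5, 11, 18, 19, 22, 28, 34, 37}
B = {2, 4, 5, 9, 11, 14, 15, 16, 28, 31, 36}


Set A = {4, 5, 11, 18, 19, 22, 28, 34, 37}
Set B = {2, 4, 5, 9, 11, 14, 15, 16, 28, 31, 36}
A ∩ B includes only elements in both sets.
Check each element of A against B:
4 ✓, 5 ✓, 11 ✓, 18 ✗, 19 ✗, 22 ✗, 28 ✓, 34 ✗, 37 ✗
A ∩ B = {4, 5, 11, 28}

{4, 5, 11, 28}


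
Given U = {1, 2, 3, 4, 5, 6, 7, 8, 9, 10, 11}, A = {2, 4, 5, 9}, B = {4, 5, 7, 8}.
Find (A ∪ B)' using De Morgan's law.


U = {1, 2, 3, 4, 5, 6, 7, 8, 9, 10, 11}
A = {2, 4, 5, 9}, B = {4, 5, 7, 8}
A ∪ B = {2, 4, 5, 7, 8, 9}
(A ∪ B)' = U \ (A ∪ B) = {1, 3, 6, 10, 11}
Verification via A' ∩ B': A' = {1, 3, 6, 7, 8, 10, 11}, B' = {1, 2, 3, 6, 9, 10, 11}
A' ∩ B' = {1, 3, 6, 10, 11} ✓

{1, 3, 6, 10, 11}


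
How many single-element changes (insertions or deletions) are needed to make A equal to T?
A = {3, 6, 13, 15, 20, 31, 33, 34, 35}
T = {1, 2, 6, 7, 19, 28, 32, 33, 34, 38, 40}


Set A = {3, 6, 13, 15, 20, 31, 33, 34, 35}
Set T = {1, 2, 6, 7, 19, 28, 32, 33, 34, 38, 40}
Elements to remove from A (in A, not in T): {3, 13, 15, 20, 31, 35} → 6 removals
Elements to add to A (in T, not in A): {1, 2, 7, 19, 28, 32, 38, 40} → 8 additions
Total edits = 6 + 8 = 14

14


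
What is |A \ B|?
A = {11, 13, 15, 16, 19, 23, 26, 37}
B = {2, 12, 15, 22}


Set A = {11, 13, 15, 16, 19, 23, 26, 37}
Set B = {2, 12, 15, 22}
A \ B = {11, 13, 16, 19, 23, 26, 37}
|A \ B| = 7

7


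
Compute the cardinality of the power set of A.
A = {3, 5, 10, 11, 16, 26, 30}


Set A = {3, 5, 10, 11, 16, 26, 30}
|A| = 7
The power set P(A) contains all subsets of A.
|P(A)| = 2^|A| = 2^7 = 128

128


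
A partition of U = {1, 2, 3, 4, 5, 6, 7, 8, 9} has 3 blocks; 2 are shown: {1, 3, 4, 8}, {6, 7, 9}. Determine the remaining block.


U = {1, 2, 3, 4, 5, 6, 7, 8, 9}
Shown blocks: {1, 3, 4, 8}, {6, 7, 9}
A partition's blocks are pairwise disjoint and cover U, so the missing block = U \ (union of shown blocks).
Union of shown blocks: {1, 3, 4, 6, 7, 8, 9}
Missing block = U \ (union) = {2, 5}

{2, 5}


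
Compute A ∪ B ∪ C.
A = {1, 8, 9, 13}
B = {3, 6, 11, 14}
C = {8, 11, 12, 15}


Set A = {1, 8, 9, 13}
Set B = {3, 6, 11, 14}
Set C = {8, 11, 12, 15}
First, A ∪ B = {1, 3, 6, 8, 9, 11, 13, 14}
Then, (A ∪ B) ∪ C = {1, 3, 6, 8, 9, 11, 12, 13, 14, 15}

{1, 3, 6, 8, 9, 11, 12, 13, 14, 15}


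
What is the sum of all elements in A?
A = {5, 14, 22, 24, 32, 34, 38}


Set A = {5, 14, 22, 24, 32, 34, 38}
Sum = 5 + 14 + 22 + 24 + 32 + 34 + 38 = 169

169


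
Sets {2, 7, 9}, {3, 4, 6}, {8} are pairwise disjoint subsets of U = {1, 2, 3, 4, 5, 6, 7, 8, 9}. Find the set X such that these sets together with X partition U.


U = {1, 2, 3, 4, 5, 6, 7, 8, 9}
Shown blocks: {2, 7, 9}, {3, 4, 6}, {8}
A partition's blocks are pairwise disjoint and cover U, so the missing block = U \ (union of shown blocks).
Union of shown blocks: {2, 3, 4, 6, 7, 8, 9}
Missing block = U \ (union) = {1, 5}

{1, 5}


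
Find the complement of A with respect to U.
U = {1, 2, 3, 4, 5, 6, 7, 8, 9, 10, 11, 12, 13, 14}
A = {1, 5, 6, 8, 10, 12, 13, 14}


Universal set U = {1, 2, 3, 4, 5, 6, 7, 8, 9, 10, 11, 12, 13, 14}
Set A = {1, 5, 6, 8, 10, 12, 13, 14}
A' = U \ A = elements in U but not in A
Checking each element of U:
1 (in A, exclude), 2 (not in A, include), 3 (not in A, include), 4 (not in A, include), 5 (in A, exclude), 6 (in A, exclude), 7 (not in A, include), 8 (in A, exclude), 9 (not in A, include), 10 (in A, exclude), 11 (not in A, include), 12 (in A, exclude), 13 (in A, exclude), 14 (in A, exclude)
A' = {2, 3, 4, 7, 9, 11}

{2, 3, 4, 7, 9, 11}


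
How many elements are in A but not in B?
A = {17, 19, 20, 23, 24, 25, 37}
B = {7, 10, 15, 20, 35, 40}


Set A = {17, 19, 20, 23, 24, 25, 37}
Set B = {7, 10, 15, 20, 35, 40}
A \ B = {17, 19, 23, 24, 25, 37}
|A \ B| = 6

6


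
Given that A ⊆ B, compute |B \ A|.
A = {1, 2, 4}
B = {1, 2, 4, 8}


Set A = {1, 2, 4}, |A| = 3
Set B = {1, 2, 4, 8}, |B| = 4
Since A ⊆ B: B \ A = {8}
|B| - |A| = 4 - 3 = 1

1


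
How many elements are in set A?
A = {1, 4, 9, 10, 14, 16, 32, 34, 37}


Set A = {1, 4, 9, 10, 14, 16, 32, 34, 37}
Listing elements: 1, 4, 9, 10, 14, 16, 32, 34, 37
Counting: 9 elements
|A| = 9

9


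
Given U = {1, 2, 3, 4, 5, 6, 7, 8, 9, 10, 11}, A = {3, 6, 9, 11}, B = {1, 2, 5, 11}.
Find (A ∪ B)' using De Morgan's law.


U = {1, 2, 3, 4, 5, 6, 7, 8, 9, 10, 11}
A = {3, 6, 9, 11}, B = {1, 2, 5, 11}
A ∪ B = {1, 2, 3, 5, 6, 9, 11}
(A ∪ B)' = U \ (A ∪ B) = {4, 7, 8, 10}
Verification via A' ∩ B': A' = {1, 2, 4, 5, 7, 8, 10}, B' = {3, 4, 6, 7, 8, 9, 10}
A' ∩ B' = {4, 7, 8, 10} ✓

{4, 7, 8, 10}


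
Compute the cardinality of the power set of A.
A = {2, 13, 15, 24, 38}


Set A = {2, 13, 15, 24, 38}
|A| = 5
The power set P(A) contains all subsets of A.
|P(A)| = 2^|A| = 2^5 = 32

32


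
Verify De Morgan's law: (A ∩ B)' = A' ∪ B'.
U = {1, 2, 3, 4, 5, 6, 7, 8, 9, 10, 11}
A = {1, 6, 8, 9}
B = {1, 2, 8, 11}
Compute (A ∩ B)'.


U = {1, 2, 3, 4, 5, 6, 7, 8, 9, 10, 11}
A = {1, 6, 8, 9}, B = {1, 2, 8, 11}
A ∩ B = {1, 8}
(A ∩ B)' = U \ (A ∩ B) = {2, 3, 4, 5, 6, 7, 9, 10, 11}
Verification via A' ∪ B': A' = {2, 3, 4, 5, 7, 10, 11}, B' = {3, 4, 5, 6, 7, 9, 10}
A' ∪ B' = {2, 3, 4, 5, 6, 7, 9, 10, 11} ✓

{2, 3, 4, 5, 6, 7, 9, 10, 11}


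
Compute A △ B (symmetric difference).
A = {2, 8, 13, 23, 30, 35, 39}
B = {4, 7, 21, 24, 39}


Set A = {2, 8, 13, 23, 30, 35, 39}
Set B = {4, 7, 21, 24, 39}
A △ B = (A \ B) ∪ (B \ A)
Elements in A but not B: {2, 8, 13, 23, 30, 35}
Elements in B but not A: {4, 7, 21, 24}
A △ B = {2, 4, 7, 8, 13, 21, 23, 24, 30, 35}

{2, 4, 7, 8, 13, 21, 23, 24, 30, 35}


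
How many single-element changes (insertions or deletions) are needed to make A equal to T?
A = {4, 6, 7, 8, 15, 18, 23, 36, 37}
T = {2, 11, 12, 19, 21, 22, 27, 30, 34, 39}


Set A = {4, 6, 7, 8, 15, 18, 23, 36, 37}
Set T = {2, 11, 12, 19, 21, 22, 27, 30, 34, 39}
Elements to remove from A (in A, not in T): {4, 6, 7, 8, 15, 18, 23, 36, 37} → 9 removals
Elements to add to A (in T, not in A): {2, 11, 12, 19, 21, 22, 27, 30, 34, 39} → 10 additions
Total edits = 9 + 10 = 19

19


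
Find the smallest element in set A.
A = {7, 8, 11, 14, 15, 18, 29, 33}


Set A = {7, 8, 11, 14, 15, 18, 29, 33}
Elements in ascending order: 7, 8, 11, 14, 15, 18, 29, 33
The smallest element is 7.

7


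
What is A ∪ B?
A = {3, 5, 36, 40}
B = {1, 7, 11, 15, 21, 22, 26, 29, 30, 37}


Set A = {3, 5, 36, 40}
Set B = {1, 7, 11, 15, 21, 22, 26, 29, 30, 37}
A ∪ B includes all elements in either set.
Elements from A: {3, 5, 36, 40}
Elements from B not already included: {1, 7, 11, 15, 21, 22, 26, 29, 30, 37}
A ∪ B = {1, 3, 5, 7, 11, 15, 21, 22, 26, 29, 30, 36, 37, 40}

{1, 3, 5, 7, 11, 15, 21, 22, 26, 29, 30, 36, 37, 40}


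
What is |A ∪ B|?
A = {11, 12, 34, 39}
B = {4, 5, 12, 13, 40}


Set A = {11, 12, 34, 39}, |A| = 4
Set B = {4, 5, 12, 13, 40}, |B| = 5
A ∩ B = {12}, |A ∩ B| = 1
|A ∪ B| = |A| + |B| - |A ∩ B| = 4 + 5 - 1 = 8

8


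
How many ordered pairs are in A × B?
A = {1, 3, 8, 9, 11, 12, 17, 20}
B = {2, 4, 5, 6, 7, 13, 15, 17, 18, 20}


Set A = {1, 3, 8, 9, 11, 12, 17, 20} has 8 elements.
Set B = {2, 4, 5, 6, 7, 13, 15, 17, 18, 20} has 10 elements.
|A × B| = |A| × |B| = 8 × 10 = 80

80


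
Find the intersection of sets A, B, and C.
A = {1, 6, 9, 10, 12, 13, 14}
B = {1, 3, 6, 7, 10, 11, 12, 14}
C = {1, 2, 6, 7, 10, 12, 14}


Set A = {1, 6, 9, 10, 12, 13, 14}
Set B = {1, 3, 6, 7, 10, 11, 12, 14}
Set C = {1, 2, 6, 7, 10, 12, 14}
First, A ∩ B = {1, 6, 10, 12, 14}
Then, (A ∩ B) ∩ C = {1, 6, 10, 12, 14}

{1, 6, 10, 12, 14}
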